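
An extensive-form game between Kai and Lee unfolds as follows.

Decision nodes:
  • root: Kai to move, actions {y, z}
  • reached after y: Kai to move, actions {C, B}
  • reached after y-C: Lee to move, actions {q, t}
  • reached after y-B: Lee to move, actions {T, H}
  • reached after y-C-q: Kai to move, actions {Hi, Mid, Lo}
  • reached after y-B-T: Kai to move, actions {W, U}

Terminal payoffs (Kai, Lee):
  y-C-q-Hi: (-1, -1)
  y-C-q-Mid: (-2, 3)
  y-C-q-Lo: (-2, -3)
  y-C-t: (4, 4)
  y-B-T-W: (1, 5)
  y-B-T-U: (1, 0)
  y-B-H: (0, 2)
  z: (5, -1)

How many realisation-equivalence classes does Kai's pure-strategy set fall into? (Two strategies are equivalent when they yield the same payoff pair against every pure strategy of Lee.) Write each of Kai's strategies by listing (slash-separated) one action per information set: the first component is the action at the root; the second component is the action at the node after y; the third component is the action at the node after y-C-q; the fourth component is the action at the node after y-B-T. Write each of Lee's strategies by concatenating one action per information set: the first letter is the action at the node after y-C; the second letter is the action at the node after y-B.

6

Kai has 24 pure strategies: y/C/Hi/W, y/C/Hi/U, y/C/Mid/W, y/C/Mid/U, y/C/Lo/W, y/C/Lo/U, y/B/Hi/W, y/B/Hi/U, y/B/Mid/W, y/B/Mid/U, y/B/Lo/W, y/B/Lo/U, z/C/Hi/W, z/C/Hi/U, z/C/Mid/W, z/C/Mid/U, z/C/Lo/W, z/C/Lo/U, z/B/Hi/W, z/B/Hi/U, z/B/Mid/W, z/B/Mid/U, z/B/Lo/W, z/B/Lo/U. Columns: qT, qH, tT, tH.
{y/C/Hi/W, y/C/Hi/U} → row (-1,-1) (-1,-1) (4,4) (4,4)
{y/C/Mid/W, y/C/Mid/U} → row (-2,3) (-2,3) (4,4) (4,4)
{y/C/Lo/W, y/C/Lo/U} → row (-2,-3) (-2,-3) (4,4) (4,4)
{y/B/Hi/W, y/B/Mid/W, y/B/Lo/W} → row (1,5) (0,2) (1,5) (0,2)
{y/B/Hi/U, y/B/Mid/U, y/B/Lo/U} → row (1,0) (0,2) (1,0) (0,2)
{z/C/Hi/W, z/C/Hi/U, z/C/Mid/W, z/C/Mid/U, z/C/Lo/W, z/C/Lo/U, z/B/Hi/W, z/B/Hi/U, z/B/Mid/W, z/B/Mid/U, z/B/Lo/W, z/B/Lo/U} → row (5,-1) (5,-1) (5,-1) (5,-1)
That's 6 distinct rows out of 24 strategies.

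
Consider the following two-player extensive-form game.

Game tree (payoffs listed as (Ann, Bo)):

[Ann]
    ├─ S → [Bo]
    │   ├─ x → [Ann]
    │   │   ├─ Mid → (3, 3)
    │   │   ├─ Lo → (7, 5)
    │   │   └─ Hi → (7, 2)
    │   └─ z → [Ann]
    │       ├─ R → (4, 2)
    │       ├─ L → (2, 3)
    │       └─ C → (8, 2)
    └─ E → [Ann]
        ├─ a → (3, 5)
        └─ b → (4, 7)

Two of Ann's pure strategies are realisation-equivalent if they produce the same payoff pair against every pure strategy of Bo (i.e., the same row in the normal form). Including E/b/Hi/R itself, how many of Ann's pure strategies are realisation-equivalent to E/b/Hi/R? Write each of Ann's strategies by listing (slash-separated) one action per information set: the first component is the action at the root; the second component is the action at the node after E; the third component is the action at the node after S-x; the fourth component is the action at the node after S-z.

9

Row for E/b/Hi/R (columns x, z): (4,7) (4,7).
Under E/b/Hi/R, Ann's choice at the node after S-x and at the node after S-z can never be reached regardless of what Bo does, so varying those choices leaves every outcome unchanged.
Holding the reachable choices fixed and varying the unreachable ones freely already gives 3 × 3 = 9 equivalent strategies.
No other strategy reproduces this row, so those 9 are the full class: E/b/Mid/R, E/b/Mid/L, E/b/Mid/C, E/b/Lo/R, E/b/Lo/L, E/b/Lo/C, E/b/Hi/R, E/b/Hi/L, E/b/Hi/C.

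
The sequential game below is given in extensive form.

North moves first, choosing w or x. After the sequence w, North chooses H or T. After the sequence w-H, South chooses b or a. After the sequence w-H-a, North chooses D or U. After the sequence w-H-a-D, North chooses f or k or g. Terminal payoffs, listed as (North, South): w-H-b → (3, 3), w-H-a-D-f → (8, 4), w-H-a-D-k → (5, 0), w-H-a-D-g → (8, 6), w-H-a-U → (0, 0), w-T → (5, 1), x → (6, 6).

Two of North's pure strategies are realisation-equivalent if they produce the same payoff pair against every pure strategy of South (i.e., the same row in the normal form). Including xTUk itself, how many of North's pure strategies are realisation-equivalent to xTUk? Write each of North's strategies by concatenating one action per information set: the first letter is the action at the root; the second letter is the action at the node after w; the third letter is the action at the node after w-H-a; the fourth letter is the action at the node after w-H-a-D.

12

Row for xTUk (columns b, a): (6,6) (6,6).
Under xTUk, North's choice at the node after w and at the node after w-H-a and at the node after w-H-a-D can never be reached regardless of what South does, so varying those choices leaves every outcome unchanged.
Holding the reachable choices fixed and varying the unreachable ones freely already gives 2 × 2 × 3 = 12 equivalent strategies.
No other strategy reproduces this row, so those 12 are the full class: xHDf, xHDk, xHDg, xHUf, xHUk, xHUg, xTDf, xTDk, xTDg, xTUf, xTUk, xTUg.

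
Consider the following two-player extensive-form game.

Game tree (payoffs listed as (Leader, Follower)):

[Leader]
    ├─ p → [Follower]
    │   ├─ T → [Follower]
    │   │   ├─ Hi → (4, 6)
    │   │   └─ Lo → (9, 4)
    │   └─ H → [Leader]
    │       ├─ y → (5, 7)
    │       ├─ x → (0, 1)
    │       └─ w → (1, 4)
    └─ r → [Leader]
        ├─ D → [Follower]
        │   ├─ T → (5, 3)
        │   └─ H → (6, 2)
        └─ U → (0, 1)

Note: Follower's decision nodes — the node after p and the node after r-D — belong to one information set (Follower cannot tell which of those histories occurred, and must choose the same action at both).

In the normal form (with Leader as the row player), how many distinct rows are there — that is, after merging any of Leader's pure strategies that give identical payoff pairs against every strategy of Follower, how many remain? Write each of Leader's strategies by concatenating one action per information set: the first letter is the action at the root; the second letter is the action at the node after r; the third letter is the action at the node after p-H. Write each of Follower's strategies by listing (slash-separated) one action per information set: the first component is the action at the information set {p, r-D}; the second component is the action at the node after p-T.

5

Leader has 12 pure strategies: pDy, pDx, pDw, pUy, pUx, pUw, rDy, rDx, rDw, rUy, rUx, rUw. Columns: T/Hi, T/Lo, H/Hi, H/Lo.
{pDy, pUy} → row (4,6) (9,4) (5,7) (5,7)
{pDx, pUx} → row (4,6) (9,4) (0,1) (0,1)
{pDw, pUw} → row (4,6) (9,4) (1,4) (1,4)
{rDy, rDx, rDw} → row (5,3) (5,3) (6,2) (6,2)
{rUy, rUx, rUw} → row (0,1) (0,1) (0,1) (0,1)
That's 5 distinct rows out of 12 strategies.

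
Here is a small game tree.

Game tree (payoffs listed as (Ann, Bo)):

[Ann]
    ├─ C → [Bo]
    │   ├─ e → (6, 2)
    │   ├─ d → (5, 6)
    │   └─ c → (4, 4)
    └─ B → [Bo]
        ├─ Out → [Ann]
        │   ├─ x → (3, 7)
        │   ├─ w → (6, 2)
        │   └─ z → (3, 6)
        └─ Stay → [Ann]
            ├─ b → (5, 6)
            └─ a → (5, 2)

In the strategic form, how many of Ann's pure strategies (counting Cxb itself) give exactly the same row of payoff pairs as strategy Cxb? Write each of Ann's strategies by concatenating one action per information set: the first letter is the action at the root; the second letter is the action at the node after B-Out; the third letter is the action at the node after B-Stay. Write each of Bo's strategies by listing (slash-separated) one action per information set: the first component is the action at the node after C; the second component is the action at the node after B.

Row for Cxb (columns e/Out, e/Stay, d/Out, d/Stay, c/Out, c/Stay): (6,2) (6,2) (5,6) (5,6) (4,4) (4,4).
Under Cxb, Ann's choice at the node after B-Out and at the node after B-Stay can never be reached regardless of what Bo does, so varying those choices leaves every outcome unchanged.
Holding the reachable choices fixed and varying the unreachable ones freely already gives 3 × 2 = 6 equivalent strategies.
No other strategy reproduces this row, so those 6 are the full class: Cxb, Cxa, Cwb, Cwa, Czb, Cza.

6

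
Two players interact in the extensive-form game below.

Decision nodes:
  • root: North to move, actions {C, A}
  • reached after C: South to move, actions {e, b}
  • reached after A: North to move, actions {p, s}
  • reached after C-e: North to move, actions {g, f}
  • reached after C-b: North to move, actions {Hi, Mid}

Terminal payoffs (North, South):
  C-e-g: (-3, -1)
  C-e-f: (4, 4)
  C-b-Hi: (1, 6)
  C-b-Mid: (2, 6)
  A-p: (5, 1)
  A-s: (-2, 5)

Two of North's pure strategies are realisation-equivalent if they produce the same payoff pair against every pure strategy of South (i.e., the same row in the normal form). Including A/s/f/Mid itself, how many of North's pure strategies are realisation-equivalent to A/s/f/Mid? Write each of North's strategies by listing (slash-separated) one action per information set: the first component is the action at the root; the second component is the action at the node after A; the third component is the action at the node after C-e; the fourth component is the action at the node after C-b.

Row for A/s/f/Mid (columns e, b): (-2,5) (-2,5).
Under A/s/f/Mid, North's choice at the node after C-e and at the node after C-b can never be reached regardless of what South does, so varying those choices leaves every outcome unchanged.
Holding the reachable choices fixed and varying the unreachable ones freely already gives 2 × 2 = 4 equivalent strategies.
No other strategy reproduces this row, so those 4 are the full class: A/s/g/Hi, A/s/g/Mid, A/s/f/Hi, A/s/f/Mid.

4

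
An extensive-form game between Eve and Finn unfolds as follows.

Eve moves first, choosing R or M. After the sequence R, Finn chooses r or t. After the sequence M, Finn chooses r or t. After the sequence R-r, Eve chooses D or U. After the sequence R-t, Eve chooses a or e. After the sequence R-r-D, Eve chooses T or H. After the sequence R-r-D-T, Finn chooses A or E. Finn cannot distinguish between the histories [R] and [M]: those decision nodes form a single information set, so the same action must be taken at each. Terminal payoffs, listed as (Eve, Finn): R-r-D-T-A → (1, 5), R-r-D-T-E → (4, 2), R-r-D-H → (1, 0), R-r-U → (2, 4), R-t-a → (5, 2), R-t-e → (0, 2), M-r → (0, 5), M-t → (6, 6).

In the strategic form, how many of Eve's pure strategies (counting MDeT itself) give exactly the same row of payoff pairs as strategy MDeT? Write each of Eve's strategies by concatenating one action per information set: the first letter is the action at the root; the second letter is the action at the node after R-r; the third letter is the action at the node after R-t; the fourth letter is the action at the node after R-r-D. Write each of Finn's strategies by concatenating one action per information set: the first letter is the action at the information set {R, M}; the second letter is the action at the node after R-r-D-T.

Row for MDeT (columns rA, rE, tA, tE): (0,5) (0,5) (6,6) (6,6).
Under MDeT, Eve's choice at the node after R-r and at the node after R-t and at the node after R-r-D can never be reached regardless of what Finn does, so varying those choices leaves every outcome unchanged.
Holding the reachable choices fixed and varying the unreachable ones freely already gives 2 × 2 × 2 = 8 equivalent strategies.
No other strategy reproduces this row, so those 8 are the full class: MDaT, MDaH, MDeT, MDeH, MUaT, MUaH, MUeT, MUeH.

8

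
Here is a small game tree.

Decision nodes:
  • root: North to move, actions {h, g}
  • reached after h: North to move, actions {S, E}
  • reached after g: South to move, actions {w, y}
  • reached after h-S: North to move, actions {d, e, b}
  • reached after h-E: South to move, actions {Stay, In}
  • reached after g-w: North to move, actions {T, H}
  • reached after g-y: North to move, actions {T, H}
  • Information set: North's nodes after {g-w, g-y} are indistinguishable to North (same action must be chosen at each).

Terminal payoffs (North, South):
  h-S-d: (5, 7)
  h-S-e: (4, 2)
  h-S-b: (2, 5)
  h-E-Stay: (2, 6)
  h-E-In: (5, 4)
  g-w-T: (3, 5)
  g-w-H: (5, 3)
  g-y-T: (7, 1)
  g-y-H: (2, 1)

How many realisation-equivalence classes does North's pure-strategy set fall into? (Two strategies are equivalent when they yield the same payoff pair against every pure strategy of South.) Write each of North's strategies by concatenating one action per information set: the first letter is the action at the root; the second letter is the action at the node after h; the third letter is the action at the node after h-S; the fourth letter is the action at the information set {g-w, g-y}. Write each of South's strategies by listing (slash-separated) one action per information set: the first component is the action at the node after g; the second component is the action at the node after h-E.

6

North has 24 pure strategies: hSdT, hSdH, hSeT, hSeH, hSbT, hSbH, hEdT, hEdH, hEeT, hEeH, hEbT, hEbH, gSdT, gSdH, gSeT, gSeH, gSbT, gSbH, gEdT, gEdH, gEeT, gEeH, gEbT, gEbH. Columns: w/Stay, w/In, y/Stay, y/In.
{hSdT, hSdH} → row (5,7) (5,7) (5,7) (5,7)
{hSeT, hSeH} → row (4,2) (4,2) (4,2) (4,2)
{hSbT, hSbH} → row (2,5) (2,5) (2,5) (2,5)
{hEdT, hEdH, hEeT, hEeH, hEbT, hEbH} → row (2,6) (5,4) (2,6) (5,4)
{gSdT, gSeT, gSbT, gEdT, gEeT, gEbT} → row (3,5) (3,5) (7,1) (7,1)
{gSdH, gSeH, gSbH, gEdH, gEeH, gEbH} → row (5,3) (5,3) (2,1) (2,1)
That's 6 distinct rows out of 24 strategies.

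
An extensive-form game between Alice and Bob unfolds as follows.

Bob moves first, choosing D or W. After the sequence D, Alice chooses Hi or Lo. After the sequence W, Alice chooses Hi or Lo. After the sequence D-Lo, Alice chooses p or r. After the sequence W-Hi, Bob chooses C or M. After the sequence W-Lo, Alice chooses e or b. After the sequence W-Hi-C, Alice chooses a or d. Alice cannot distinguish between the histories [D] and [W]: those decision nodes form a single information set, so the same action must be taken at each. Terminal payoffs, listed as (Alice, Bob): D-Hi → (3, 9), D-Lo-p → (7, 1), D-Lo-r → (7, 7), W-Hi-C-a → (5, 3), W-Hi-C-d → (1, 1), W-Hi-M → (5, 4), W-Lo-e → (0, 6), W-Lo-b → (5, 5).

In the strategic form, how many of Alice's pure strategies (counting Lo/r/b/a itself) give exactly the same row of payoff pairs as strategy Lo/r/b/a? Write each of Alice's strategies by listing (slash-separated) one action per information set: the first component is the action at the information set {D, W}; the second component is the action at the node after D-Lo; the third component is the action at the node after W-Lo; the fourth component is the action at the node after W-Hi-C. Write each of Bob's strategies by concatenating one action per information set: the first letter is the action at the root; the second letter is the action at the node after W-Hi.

Row for Lo/r/b/a (columns DC, DM, WC, WM): (7,7) (7,7) (5,5) (5,5).
Under Lo/r/b/a, Alice's choice at the node after W-Hi-C can never be reached regardless of what Bob does, so varying those choices leaves every outcome unchanged.
Holding the reachable choices fixed and varying the unreachable one freely already gives 2 equivalent strategies.
No other strategy reproduces this row, so those 2 are the full class: Lo/r/b/a, Lo/r/b/d.

2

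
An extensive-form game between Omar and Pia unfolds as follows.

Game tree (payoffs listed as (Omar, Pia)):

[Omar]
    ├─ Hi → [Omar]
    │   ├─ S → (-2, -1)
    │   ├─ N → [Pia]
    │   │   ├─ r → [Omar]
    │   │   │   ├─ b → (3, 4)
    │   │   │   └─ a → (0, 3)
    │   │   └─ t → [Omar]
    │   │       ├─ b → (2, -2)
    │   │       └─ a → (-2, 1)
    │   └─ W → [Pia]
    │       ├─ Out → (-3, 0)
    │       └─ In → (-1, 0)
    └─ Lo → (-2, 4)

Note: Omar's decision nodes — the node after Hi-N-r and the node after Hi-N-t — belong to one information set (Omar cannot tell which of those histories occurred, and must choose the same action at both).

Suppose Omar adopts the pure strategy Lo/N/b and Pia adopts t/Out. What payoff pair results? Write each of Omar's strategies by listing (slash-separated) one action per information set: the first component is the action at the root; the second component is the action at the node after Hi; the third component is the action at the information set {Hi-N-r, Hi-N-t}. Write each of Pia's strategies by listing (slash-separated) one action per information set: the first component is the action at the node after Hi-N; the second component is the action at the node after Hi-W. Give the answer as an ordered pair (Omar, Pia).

Trace the play path from the root:
  Omar plays Lo
→ terminal payoff (-2, 4).
(Omar's choice at the node after Hi is never reached on this path, so it doesn't affect the outcome.)

(-2, 4)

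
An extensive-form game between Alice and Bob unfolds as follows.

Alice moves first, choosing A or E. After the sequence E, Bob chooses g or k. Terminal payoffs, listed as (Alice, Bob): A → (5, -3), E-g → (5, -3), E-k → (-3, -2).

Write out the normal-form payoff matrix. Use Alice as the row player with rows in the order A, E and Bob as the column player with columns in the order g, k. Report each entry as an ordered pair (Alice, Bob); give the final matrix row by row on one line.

Row A: g→(5,-3), k→(5,-3)
Row E: g→(5,-3), k→(-3,-2)

A: (5,-3) (5,-3) | E: (5,-3) (-3,-2)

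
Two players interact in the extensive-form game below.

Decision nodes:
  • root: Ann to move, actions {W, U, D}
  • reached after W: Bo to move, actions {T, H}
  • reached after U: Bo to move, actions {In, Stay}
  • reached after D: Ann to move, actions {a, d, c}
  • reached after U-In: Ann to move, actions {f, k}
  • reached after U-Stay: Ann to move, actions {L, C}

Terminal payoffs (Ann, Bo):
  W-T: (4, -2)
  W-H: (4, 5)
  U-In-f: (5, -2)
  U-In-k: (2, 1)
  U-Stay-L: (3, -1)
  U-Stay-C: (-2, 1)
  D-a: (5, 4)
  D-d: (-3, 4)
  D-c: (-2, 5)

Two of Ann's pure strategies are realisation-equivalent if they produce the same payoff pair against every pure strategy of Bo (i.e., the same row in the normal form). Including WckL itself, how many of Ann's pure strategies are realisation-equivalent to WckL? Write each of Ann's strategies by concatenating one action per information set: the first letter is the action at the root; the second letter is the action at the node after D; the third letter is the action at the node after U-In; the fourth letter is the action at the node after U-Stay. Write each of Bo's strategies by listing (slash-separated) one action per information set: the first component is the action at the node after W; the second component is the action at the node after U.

12

Row for WckL (columns T/In, T/Stay, H/In, H/Stay): (4,-2) (4,-2) (4,5) (4,5).
Under WckL, Ann's choice at the node after D and at the node after U-In and at the node after U-Stay can never be reached regardless of what Bo does, so varying those choices leaves every outcome unchanged.
Holding the reachable choices fixed and varying the unreachable ones freely already gives 3 × 2 × 2 = 12 equivalent strategies.
No other strategy reproduces this row, so those 12 are the full class: WafL, WafC, WakL, WakC, WdfL, WdfC, WdkL, WdkC, WcfL, WcfC, WckL, WckC.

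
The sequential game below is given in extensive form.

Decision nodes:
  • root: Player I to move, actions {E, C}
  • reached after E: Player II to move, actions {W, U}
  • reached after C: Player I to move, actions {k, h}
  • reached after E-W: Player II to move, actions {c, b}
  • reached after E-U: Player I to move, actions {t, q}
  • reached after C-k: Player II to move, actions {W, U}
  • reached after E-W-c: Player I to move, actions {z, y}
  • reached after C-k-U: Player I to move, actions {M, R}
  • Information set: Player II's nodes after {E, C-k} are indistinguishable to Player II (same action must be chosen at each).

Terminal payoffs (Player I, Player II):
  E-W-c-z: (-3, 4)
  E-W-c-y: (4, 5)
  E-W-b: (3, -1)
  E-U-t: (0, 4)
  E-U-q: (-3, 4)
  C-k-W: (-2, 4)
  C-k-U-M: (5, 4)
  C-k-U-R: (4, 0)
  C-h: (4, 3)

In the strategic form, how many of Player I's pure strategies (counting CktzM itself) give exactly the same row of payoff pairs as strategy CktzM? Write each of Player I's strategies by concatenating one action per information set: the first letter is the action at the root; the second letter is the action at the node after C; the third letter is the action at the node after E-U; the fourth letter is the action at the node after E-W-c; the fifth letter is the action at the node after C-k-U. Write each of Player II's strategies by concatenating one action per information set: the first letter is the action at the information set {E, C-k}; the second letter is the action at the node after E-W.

4

Row for CktzM (columns Wc, Wb, Uc, Ub): (-2,4) (-2,4) (5,4) (5,4).
Under CktzM, Player I's choice at the node after E-U and at the node after E-W-c can never be reached regardless of what Player II does, so varying those choices leaves every outcome unchanged.
Holding the reachable choices fixed and varying the unreachable ones freely already gives 2 × 2 = 4 equivalent strategies.
No other strategy reproduces this row, so those 4 are the full class: CktzM, CktyM, CkqzM, CkqyM.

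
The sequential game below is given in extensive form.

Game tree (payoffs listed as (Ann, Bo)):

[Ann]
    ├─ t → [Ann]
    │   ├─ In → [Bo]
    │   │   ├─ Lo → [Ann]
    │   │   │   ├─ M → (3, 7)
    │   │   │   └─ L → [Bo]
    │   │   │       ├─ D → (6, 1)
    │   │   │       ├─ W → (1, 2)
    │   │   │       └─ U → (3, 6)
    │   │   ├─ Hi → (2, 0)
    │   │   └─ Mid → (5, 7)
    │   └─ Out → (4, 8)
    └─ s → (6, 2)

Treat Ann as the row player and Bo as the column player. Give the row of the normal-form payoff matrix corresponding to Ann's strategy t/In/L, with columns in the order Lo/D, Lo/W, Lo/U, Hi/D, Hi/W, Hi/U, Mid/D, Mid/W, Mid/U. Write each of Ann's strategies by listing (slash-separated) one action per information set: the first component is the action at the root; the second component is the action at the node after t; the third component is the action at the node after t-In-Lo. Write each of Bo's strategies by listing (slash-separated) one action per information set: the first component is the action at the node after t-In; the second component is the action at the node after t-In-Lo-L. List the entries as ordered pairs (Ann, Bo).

(6,1) (1,2) (3,6) (2,0) (2,0) (2,0) (5,7) (5,7) (5,7)

vs Lo/D: Ann plays t → Ann plays In at [t] → Bo plays Lo at [t-In] → Ann plays L at [t-In-Lo] → Bo plays D at [t-In-Lo-L] → (6, 1)
vs Lo/W: Ann plays t → Ann plays In at [t] → Bo plays Lo at [t-In] → Ann plays L at [t-In-Lo] → Bo plays W at [t-In-Lo-L] → (1, 2)
vs Lo/U: Ann plays t → Ann plays In at [t] → Bo plays Lo at [t-In] → Ann plays L at [t-In-Lo] → Bo plays U at [t-In-Lo-L] → (3, 6)
vs Hi/D: Ann plays t → Ann plays In at [t] → Bo plays Hi at [t-In] → (2, 0)
vs Hi/W: Ann plays t → Ann plays In at [t] → Bo plays Hi at [t-In] → (2, 0)
vs Hi/U: Ann plays t → Ann plays In at [t] → Bo plays Hi at [t-In] → (2, 0)
vs Mid/D: Ann plays t → Ann plays In at [t] → Bo plays Mid at [t-In] → (5, 7)
vs Mid/W: Ann plays t → Ann plays In at [t] → Bo plays Mid at [t-In] → (5, 7)
vs Mid/U: Ann plays t → Ann plays In at [t] → Bo plays Mid at [t-In] → (5, 7)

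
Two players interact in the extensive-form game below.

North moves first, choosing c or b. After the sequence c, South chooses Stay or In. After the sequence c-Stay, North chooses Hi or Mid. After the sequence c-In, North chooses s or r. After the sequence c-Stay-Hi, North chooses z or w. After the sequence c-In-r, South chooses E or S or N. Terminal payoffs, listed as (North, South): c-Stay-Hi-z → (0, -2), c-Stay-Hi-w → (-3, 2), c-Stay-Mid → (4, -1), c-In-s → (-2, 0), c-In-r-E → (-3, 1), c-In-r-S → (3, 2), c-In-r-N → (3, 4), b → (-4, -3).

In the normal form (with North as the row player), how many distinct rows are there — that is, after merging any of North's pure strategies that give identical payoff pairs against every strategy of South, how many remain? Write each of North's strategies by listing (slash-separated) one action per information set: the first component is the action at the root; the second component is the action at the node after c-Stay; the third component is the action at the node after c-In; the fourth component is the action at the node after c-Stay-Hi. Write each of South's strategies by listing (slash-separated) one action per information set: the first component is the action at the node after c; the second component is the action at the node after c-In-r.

North has 16 pure strategies: c/Hi/s/z, c/Hi/s/w, c/Hi/r/z, c/Hi/r/w, c/Mid/s/z, c/Mid/s/w, c/Mid/r/z, c/Mid/r/w, b/Hi/s/z, b/Hi/s/w, b/Hi/r/z, b/Hi/r/w, b/Mid/s/z, b/Mid/s/w, b/Mid/r/z, b/Mid/r/w. Columns: Stay/E, Stay/S, Stay/N, In/E, In/S, In/N.
{c/Hi/s/z} → row (0,-2) (0,-2) (0,-2) (-2,0) (-2,0) (-2,0)
{c/Hi/s/w} → row (-3,2) (-3,2) (-3,2) (-2,0) (-2,0) (-2,0)
{c/Hi/r/z} → row (0,-2) (0,-2) (0,-2) (-3,1) (3,2) (3,4)
{c/Hi/r/w} → row (-3,2) (-3,2) (-3,2) (-3,1) (3,2) (3,4)
{c/Mid/s/z, c/Mid/s/w} → row (4,-1) (4,-1) (4,-1) (-2,0) (-2,0) (-2,0)
{c/Mid/r/z, c/Mid/r/w} → row (4,-1) (4,-1) (4,-1) (-3,1) (3,2) (3,4)
{b/Hi/s/z, b/Hi/s/w, b/Hi/r/z, b/Hi/r/w, b/Mid/s/z, b/Mid/s/w, b/Mid/r/z, b/Mid/r/w} → row (-4,-3) (-4,-3) (-4,-3) (-4,-3) (-4,-3) (-4,-3)
That's 7 distinct rows out of 16 strategies.

7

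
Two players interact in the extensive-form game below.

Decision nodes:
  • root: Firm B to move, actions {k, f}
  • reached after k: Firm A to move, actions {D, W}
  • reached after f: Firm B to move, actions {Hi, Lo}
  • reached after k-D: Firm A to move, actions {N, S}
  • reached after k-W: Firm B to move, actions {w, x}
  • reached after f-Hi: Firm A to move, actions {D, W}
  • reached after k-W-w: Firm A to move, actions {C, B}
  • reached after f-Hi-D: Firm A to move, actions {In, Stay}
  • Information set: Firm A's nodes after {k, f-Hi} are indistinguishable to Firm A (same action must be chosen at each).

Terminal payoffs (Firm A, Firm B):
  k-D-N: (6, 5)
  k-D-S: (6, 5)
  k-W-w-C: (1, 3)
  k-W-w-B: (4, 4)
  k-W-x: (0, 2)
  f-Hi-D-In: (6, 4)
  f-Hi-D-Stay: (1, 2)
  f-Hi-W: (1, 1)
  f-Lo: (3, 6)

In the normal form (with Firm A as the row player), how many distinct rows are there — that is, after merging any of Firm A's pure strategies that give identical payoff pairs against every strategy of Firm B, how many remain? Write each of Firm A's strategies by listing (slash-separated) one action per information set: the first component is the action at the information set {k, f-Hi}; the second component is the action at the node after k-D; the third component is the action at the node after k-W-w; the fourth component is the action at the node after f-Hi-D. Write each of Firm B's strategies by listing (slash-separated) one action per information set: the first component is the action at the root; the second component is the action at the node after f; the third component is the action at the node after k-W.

4

Firm A has 16 pure strategies: D/N/C/In, D/N/C/Stay, D/N/B/In, D/N/B/Stay, D/S/C/In, D/S/C/Stay, D/S/B/In, D/S/B/Stay, W/N/C/In, W/N/C/Stay, W/N/B/In, W/N/B/Stay, W/S/C/In, W/S/C/Stay, W/S/B/In, W/S/B/Stay. Columns: k/Hi/w, k/Hi/x, k/Lo/w, k/Lo/x, f/Hi/w, f/Hi/x, f/Lo/w, f/Lo/x.
{D/N/C/In, D/N/B/In, D/S/C/In, D/S/B/In} → row (6,5) (6,5) (6,5) (6,5) (6,4) (6,4) (3,6) (3,6)
{D/N/C/Stay, D/N/B/Stay, D/S/C/Stay, D/S/B/Stay} → row (6,5) (6,5) (6,5) (6,5) (1,2) (1,2) (3,6) (3,6)
{W/N/C/In, W/N/C/Stay, W/S/C/In, W/S/C/Stay} → row (1,3) (0,2) (1,3) (0,2) (1,1) (1,1) (3,6) (3,6)
{W/N/B/In, W/N/B/Stay, W/S/B/In, W/S/B/Stay} → row (4,4) (0,2) (4,4) (0,2) (1,1) (1,1) (3,6) (3,6)
That's 4 distinct rows out of 16 strategies.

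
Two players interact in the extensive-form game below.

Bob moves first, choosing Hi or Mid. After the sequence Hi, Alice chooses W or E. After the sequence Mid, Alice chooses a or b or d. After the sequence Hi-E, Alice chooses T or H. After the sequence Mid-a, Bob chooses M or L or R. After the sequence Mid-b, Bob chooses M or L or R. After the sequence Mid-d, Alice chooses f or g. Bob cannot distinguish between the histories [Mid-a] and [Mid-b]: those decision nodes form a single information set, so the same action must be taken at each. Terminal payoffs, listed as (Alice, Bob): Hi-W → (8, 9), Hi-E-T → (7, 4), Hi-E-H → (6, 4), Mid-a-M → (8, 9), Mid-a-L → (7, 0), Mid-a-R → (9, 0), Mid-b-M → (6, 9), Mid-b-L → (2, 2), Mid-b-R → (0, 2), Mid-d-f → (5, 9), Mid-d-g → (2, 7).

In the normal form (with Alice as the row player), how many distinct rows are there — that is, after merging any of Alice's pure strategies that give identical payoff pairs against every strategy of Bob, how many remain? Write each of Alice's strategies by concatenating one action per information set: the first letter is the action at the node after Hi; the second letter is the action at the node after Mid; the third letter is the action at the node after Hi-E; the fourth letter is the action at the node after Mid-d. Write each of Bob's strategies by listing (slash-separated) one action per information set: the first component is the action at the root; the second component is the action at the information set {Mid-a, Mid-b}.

Alice has 24 pure strategies: WaTf, WaTg, WaHf, WaHg, WbTf, WbTg, WbHf, WbHg, WdTf, WdTg, WdHf, WdHg, EaTf, EaTg, EaHf, EaHg, EbTf, EbTg, EbHf, EbHg, EdTf, EdTg, EdHf, EdHg. Columns: Hi/M, Hi/L, Hi/R, Mid/M, Mid/L, Mid/R.
{WaTf, WaTg, WaHf, WaHg} → row (8,9) (8,9) (8,9) (8,9) (7,0) (9,0)
{WbTf, WbTg, WbHf, WbHg} → row (8,9) (8,9) (8,9) (6,9) (2,2) (0,2)
{WdTf, WdHf} → row (8,9) (8,9) (8,9) (5,9) (5,9) (5,9)
{WdTg, WdHg} → row (8,9) (8,9) (8,9) (2,7) (2,7) (2,7)
{EaTf, EaTg} → row (7,4) (7,4) (7,4) (8,9) (7,0) (9,0)
{EaHf, EaHg} → row (6,4) (6,4) (6,4) (8,9) (7,0) (9,0)
{EbTf, EbTg} → row (7,4) (7,4) (7,4) (6,9) (2,2) (0,2)
{EbHf, EbHg} → row (6,4) (6,4) (6,4) (6,9) (2,2) (0,2)
{EdTf} → row (7,4) (7,4) (7,4) (5,9) (5,9) (5,9)
{EdTg} → row (7,4) (7,4) (7,4) (2,7) (2,7) (2,7)
{EdHf} → row (6,4) (6,4) (6,4) (5,9) (5,9) (5,9)
{EdHg} → row (6,4) (6,4) (6,4) (2,7) (2,7) (2,7)
That's 12 distinct rows out of 24 strategies.

12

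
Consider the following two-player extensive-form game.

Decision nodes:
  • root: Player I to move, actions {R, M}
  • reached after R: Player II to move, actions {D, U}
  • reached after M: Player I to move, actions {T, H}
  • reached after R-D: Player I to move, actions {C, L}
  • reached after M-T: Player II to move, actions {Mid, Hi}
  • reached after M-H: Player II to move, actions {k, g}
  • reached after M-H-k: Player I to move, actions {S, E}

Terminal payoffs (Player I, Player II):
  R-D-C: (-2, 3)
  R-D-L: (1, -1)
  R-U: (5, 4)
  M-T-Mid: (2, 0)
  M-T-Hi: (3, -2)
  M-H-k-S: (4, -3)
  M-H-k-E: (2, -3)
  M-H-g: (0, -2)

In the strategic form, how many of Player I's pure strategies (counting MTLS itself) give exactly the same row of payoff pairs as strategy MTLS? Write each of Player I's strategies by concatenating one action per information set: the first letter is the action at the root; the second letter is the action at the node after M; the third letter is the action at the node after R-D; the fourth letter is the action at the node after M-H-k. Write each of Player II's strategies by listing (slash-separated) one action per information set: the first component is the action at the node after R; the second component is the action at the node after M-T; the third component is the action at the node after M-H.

Row for MTLS (columns D/Mid/k, D/Mid/g, D/Hi/k, D/Hi/g, U/Mid/k, U/Mid/g, U/Hi/k, U/Hi/g): (2,0) (2,0) (3,-2) (3,-2) (2,0) (2,0) (3,-2) (3,-2).
Under MTLS, Player I's choice at the node after R-D and at the node after M-H-k can never be reached regardless of what Player II does, so varying those choices leaves every outcome unchanged.
Holding the reachable choices fixed and varying the unreachable ones freely already gives 2 × 2 = 4 equivalent strategies.
No other strategy reproduces this row, so those 4 are the full class: MTCS, MTCE, MTLS, MTLE.

4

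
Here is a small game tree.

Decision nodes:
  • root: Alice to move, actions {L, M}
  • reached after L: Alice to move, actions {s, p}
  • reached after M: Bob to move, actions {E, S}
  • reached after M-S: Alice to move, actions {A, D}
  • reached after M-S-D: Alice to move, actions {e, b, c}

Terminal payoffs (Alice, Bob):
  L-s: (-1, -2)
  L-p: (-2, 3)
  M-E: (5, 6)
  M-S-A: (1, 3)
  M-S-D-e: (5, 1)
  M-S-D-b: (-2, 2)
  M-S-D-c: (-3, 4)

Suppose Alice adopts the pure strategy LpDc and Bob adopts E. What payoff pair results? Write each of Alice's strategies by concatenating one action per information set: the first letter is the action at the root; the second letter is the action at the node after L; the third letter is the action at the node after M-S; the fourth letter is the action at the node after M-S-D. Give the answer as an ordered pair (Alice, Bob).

Trace the play path from the root:
  Alice plays L
  Alice plays p at [L]
→ terminal payoff (-2, 3).
(Alice's choice at the node after M-S is never reached on this path, so it doesn't affect the outcome.)

(-2, 3)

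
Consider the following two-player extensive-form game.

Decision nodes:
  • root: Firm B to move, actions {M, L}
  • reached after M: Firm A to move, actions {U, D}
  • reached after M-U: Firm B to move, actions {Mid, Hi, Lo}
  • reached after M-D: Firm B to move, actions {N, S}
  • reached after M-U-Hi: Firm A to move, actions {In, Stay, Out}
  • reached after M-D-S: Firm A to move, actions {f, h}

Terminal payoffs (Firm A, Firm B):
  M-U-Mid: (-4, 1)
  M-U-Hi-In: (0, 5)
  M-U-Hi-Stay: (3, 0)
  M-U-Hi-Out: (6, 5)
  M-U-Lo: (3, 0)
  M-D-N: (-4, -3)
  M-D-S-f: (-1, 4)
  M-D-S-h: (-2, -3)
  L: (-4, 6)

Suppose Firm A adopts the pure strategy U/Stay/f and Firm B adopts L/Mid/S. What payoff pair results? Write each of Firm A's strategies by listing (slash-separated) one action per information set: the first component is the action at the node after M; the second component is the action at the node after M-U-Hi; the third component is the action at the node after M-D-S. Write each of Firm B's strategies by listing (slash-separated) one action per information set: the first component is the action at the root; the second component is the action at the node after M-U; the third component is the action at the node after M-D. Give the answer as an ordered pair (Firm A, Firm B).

(-4, 6)

Trace the play path from the root:
  Firm B plays L
→ terminal payoff (-4, 6).
(Firm A's choice at the node after M is never reached on this path, so it doesn't affect the outcome.)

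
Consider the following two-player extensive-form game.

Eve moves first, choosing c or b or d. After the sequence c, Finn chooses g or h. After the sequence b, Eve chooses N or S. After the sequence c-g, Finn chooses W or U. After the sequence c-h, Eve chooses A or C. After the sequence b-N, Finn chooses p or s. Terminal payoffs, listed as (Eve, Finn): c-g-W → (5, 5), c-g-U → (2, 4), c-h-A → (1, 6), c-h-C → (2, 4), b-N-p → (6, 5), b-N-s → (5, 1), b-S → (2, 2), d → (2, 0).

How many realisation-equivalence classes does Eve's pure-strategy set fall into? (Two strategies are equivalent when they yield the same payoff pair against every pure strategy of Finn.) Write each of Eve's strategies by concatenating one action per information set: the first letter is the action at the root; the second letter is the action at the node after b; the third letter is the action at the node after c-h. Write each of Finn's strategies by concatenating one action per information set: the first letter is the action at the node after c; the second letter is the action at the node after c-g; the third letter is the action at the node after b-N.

5

Eve has 12 pure strategies: cNA, cNC, cSA, cSC, bNA, bNC, bSA, bSC, dNA, dNC, dSA, dSC. Columns: gWp, gWs, gUp, gUs, hWp, hWs, hUp, hUs.
{cNA, cSA} → row (5,5) (5,5) (2,4) (2,4) (1,6) (1,6) (1,6) (1,6)
{cNC, cSC} → row (5,5) (5,5) (2,4) (2,4) (2,4) (2,4) (2,4) (2,4)
{bNA, bNC} → row (6,5) (5,1) (6,5) (5,1) (6,5) (5,1) (6,5) (5,1)
{bSA, bSC} → row (2,2) (2,2) (2,2) (2,2) (2,2) (2,2) (2,2) (2,2)
{dNA, dNC, dSA, dSC} → row (2,0) (2,0) (2,0) (2,0) (2,0) (2,0) (2,0) (2,0)
That's 5 distinct rows out of 12 strategies.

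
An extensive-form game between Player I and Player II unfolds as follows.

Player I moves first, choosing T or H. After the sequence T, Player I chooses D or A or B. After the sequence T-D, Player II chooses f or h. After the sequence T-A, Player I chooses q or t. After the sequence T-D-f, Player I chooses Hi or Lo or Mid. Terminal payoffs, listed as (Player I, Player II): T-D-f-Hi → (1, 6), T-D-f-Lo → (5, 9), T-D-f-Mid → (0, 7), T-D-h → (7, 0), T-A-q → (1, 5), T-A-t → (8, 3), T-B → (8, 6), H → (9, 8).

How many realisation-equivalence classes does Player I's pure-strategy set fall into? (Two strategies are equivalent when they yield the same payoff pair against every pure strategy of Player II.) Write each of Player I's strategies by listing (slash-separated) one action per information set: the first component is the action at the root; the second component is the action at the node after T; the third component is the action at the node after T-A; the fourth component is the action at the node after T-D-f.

7

Player I has 36 pure strategies: T/D/q/Hi, T/D/q/Lo, T/D/q/Mid, T/D/t/Hi, T/D/t/Lo, T/D/t/Mid, T/A/q/Hi, T/A/q/Lo, T/A/q/Mid, T/A/t/Hi, T/A/t/Lo, T/A/t/Mid, T/B/q/Hi, T/B/q/Lo, T/B/q/Mid, T/B/t/Hi, T/B/t/Lo, T/B/t/Mid, H/D/q/Hi, H/D/q/Lo, H/D/q/Mid, H/D/t/Hi, H/D/t/Lo, H/D/t/Mid, H/A/q/Hi, H/A/q/Lo, H/A/q/Mid, H/A/t/Hi, H/A/t/Lo, H/A/t/Mid, H/B/q/Hi, H/B/q/Lo, H/B/q/Mid, H/B/t/Hi, H/B/t/Lo, H/B/t/Mid. Columns: f, h.
{T/D/q/Hi, T/D/t/Hi} → row (1,6) (7,0)
{T/D/q/Lo, T/D/t/Lo} → row (5,9) (7,0)
{T/D/q/Mid, T/D/t/Mid} → row (0,7) (7,0)
{T/A/q/Hi, T/A/q/Lo, T/A/q/Mid} → row (1,5) (1,5)
{T/A/t/Hi, T/A/t/Lo, T/A/t/Mid} → row (8,3) (8,3)
{T/B/q/Hi, T/B/q/Lo, T/B/q/Mid, T/B/t/Hi, T/B/t/Lo, T/B/t/Mid} → row (8,6) (8,6)
{H/D/q/Hi, H/D/q/Lo, H/D/q/Mid, H/D/t/Hi, H/D/t/Lo, H/D/t/Mid, H/A/q/Hi, H/A/q/Lo, H/A/q/Mid, H/A/t/Hi, H/A/t/Lo, H/A/t/Mid, H/B/q/Hi, H/B/q/Lo, H/B/q/Mid, H/B/t/Hi, H/B/t/Lo, H/B/t/Mid} → row (9,8) (9,8)
That's 7 distinct rows out of 36 strategies.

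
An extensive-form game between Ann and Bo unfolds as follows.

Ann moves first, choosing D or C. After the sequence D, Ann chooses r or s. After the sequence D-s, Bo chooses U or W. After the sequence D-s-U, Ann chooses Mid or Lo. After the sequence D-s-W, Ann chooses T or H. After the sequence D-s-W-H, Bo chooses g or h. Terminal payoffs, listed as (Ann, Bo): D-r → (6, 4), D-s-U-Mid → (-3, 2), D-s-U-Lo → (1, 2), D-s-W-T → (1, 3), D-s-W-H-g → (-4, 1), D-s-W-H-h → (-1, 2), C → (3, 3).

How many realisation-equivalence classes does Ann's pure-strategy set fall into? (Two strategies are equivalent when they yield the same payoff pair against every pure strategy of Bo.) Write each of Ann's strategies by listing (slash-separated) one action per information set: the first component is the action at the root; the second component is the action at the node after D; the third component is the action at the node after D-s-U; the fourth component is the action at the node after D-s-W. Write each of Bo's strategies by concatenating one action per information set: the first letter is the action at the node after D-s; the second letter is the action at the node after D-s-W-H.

6

Ann has 16 pure strategies: D/r/Mid/T, D/r/Mid/H, D/r/Lo/T, D/r/Lo/H, D/s/Mid/T, D/s/Mid/H, D/s/Lo/T, D/s/Lo/H, C/r/Mid/T, C/r/Mid/H, C/r/Lo/T, C/r/Lo/H, C/s/Mid/T, C/s/Mid/H, C/s/Lo/T, C/s/Lo/H. Columns: Ug, Uh, Wg, Wh.
{D/r/Mid/T, D/r/Mid/H, D/r/Lo/T, D/r/Lo/H} → row (6,4) (6,4) (6,4) (6,4)
{D/s/Mid/T} → row (-3,2) (-3,2) (1,3) (1,3)
{D/s/Mid/H} → row (-3,2) (-3,2) (-4,1) (-1,2)
{D/s/Lo/T} → row (1,2) (1,2) (1,3) (1,3)
{D/s/Lo/H} → row (1,2) (1,2) (-4,1) (-1,2)
{C/r/Mid/T, C/r/Mid/H, C/r/Lo/T, C/r/Lo/H, C/s/Mid/T, C/s/Mid/H, C/s/Lo/T, C/s/Lo/H} → row (3,3) (3,3) (3,3) (3,3)
That's 6 distinct rows out of 16 strategies.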